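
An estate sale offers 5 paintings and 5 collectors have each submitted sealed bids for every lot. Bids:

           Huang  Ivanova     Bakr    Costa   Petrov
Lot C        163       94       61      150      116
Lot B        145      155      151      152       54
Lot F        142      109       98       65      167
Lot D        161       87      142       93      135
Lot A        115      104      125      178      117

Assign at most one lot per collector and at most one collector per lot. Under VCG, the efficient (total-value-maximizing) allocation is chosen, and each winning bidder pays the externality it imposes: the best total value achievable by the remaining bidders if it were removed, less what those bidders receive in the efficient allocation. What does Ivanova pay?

Ivanova pays $9.

Efficient allocation: Huang→Lot C ($163), Ivanova→Lot B ($155), Bakr→Lot D ($142), Costa→Lot A ($178), Petrov→Lot F ($167); total welfare W = $805.
Ivanova receives Lot B at value $155, so the others get W − 155 = $650.
Without Ivanova: best allocation of the remaining 4 bidders over all 5 lots is Huang→Lot C ($163), Bakr→Lot B ($151), Costa→Lot A ($178), Petrov→Lot F ($167), total $659.
VCG payment = (others' best without Ivanova) − (others' welfare with Ivanova) = 659 − 650 = $9.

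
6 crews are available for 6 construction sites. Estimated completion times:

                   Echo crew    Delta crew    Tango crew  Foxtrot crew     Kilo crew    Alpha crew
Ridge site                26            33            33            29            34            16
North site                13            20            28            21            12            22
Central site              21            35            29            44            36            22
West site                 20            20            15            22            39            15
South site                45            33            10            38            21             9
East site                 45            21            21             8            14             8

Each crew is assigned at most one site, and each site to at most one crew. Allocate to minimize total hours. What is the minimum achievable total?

Optimal: Echo crew→Central site (21 hours), Delta crew→West site (20 hours), Tango crew→South site (10 hours), Foxtrot crew→East site (8 hours), Kilo crew→North site (12 hours), Alpha crew→Ridge site (16 hours) — total 21+20+10+8+12+16 = 87 hours.
Column-greedy (each site in turn goes to its cheapest remaining crew) gives 105 hours, worse by 18.
No other one-to-one assignment undercuts 87 hours.

Minimum total: 87 hours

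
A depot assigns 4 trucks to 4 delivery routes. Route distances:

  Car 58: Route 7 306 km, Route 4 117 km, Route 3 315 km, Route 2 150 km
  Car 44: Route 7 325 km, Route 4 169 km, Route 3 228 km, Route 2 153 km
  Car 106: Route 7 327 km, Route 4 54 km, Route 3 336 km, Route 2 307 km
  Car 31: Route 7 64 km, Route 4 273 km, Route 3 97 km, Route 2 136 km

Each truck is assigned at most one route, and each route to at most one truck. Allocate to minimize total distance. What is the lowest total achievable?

Optimal: Car 58→Route 2 (150 km), Car 44→Route 3 (228 km), Car 106→Route 4 (54 km), Car 31→Route 7 (64 km) — total 150+228+54+64 = 496 km.
Row-greedy (each truck in turn takes its cheapest remaining route) gives 694 km, worse by 198.
Next-best assignment: Car 58→Route 3, Car 44→Route 2, Car 106→Route 4, Car 31→Route 7 = 586 km.
Swapping Car 44↔Car 31 (Car 44→Route 7 325 km, Car 31→Route 3 97 km) adds 130.
No other one-to-one assignment undercuts 496 km.

Min total: 496 km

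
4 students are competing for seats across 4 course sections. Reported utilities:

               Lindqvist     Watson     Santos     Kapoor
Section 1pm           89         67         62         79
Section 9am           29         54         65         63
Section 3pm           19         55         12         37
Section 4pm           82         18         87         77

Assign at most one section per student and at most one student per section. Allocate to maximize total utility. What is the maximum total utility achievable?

Treat this as an assignment problem: match each student to one section.
Optimal: Lindqvist→Section 1pm (89 points), Watson→Section 3pm (55 points), Santos→Section 4pm (87 points), Kapoor→Section 9am (63 points) — total 89+55+87+63 = 294 points.
Column-greedy (each section in turn goes to its best remaining student) gives 286 points, worse by 8.
Every other assignment is strictly worse.

Max total: 294 points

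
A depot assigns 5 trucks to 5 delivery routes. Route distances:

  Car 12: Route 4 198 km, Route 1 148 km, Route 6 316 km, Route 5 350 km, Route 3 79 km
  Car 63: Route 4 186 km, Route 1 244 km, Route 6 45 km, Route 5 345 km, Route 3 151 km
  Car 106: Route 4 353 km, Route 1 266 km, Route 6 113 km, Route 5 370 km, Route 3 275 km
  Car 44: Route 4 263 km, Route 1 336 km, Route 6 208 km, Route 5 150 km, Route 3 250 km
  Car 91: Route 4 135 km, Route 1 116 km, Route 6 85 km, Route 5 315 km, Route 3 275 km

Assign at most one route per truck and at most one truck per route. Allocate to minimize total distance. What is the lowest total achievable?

Minimum total: 644 km

This is the linear assignment problem.
Optimal: Car 12→Route 3 (79 km), Car 63→Route 4 (186 km), Car 106→Route 6 (113 km), Car 44→Route 5 (150 km), Car 91→Route 1 (116 km) — total 79+186+113+150+116 = 644 km.
Column-greedy (each route in turn goes to its cheapest remaining truck) gives 753 km, worse by 109.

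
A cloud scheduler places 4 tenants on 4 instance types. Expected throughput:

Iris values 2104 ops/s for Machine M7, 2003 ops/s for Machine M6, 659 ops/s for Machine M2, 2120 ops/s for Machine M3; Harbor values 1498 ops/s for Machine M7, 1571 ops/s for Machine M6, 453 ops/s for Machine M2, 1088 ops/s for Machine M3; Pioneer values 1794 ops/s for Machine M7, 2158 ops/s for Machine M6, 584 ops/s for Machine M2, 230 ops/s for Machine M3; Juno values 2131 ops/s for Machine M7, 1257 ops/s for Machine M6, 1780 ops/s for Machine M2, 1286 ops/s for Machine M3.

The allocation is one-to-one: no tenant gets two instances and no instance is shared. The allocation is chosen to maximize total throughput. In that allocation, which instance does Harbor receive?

Harbor receives Machine M7.

Optimal: Iris→Machine M3 (2120 ops/s), Harbor→Machine M7 (1498 ops/s), Pioneer→Machine M6 (2158 ops/s), Juno→Machine M2 (1780 ops/s) — total 2120+1498+2158+1780 = 7556 ops/s.
Column-greedy (each instance in turn goes to its best remaining tenant) gives 6036 ops/s, worse by 1520.
Next-best assignment: Iris→Machine M3, Harbor→Machine M6, Pioneer→Machine M7, Juno→Machine M2 = 7265 ops/s.
Swapping Pioneer↔Juno (Pioneer→Machine M2 584 ops/s, Juno→Machine M6 1257 ops/s) loses 2097.
Every other assignment is strictly worse.
Harbor's own top instance is Machine M6 (1571 ops/s), but forcing Harbor→Machine M6 and reassigning the rest optimally gives only 7265 ops/s — worse by 291.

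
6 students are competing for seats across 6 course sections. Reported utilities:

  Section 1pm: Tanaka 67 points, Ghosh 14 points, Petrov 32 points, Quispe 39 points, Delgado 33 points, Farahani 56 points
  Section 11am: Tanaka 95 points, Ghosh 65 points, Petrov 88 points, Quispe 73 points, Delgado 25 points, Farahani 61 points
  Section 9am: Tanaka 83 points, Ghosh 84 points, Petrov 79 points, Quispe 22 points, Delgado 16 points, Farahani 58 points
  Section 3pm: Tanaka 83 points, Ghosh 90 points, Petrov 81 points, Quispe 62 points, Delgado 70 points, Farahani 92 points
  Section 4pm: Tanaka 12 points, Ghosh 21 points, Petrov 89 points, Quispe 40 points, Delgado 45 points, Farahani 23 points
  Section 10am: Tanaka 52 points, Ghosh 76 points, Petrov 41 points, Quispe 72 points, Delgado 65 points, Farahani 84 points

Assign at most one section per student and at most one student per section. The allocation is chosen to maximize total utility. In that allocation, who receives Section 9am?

Ghosh receives Section 9am.

Optimal: Tanaka→Section 1pm (67 points), Ghosh→Section 9am (84 points), Petrov→Section 4pm (89 points), Quispe→Section 11am (73 points), Delgado→Section 10am (65 points), Farahani→Section 3pm (92 points) — total 67+84+89+73+65+92 = 470 points.
Column-greedy (each section in turn goes to its best remaining student) gives 448 points, worse by 22.
Swapping Delgado↔Quispe (Delgado→Section 11am 25 points, Quispe→Section 10am 72 points) loses 41.
Ghosh's own top section is Section 3pm (90 points), but forcing Ghosh→Section 3pm and reassigning the rest optimally gives only 456 points — worse by 14.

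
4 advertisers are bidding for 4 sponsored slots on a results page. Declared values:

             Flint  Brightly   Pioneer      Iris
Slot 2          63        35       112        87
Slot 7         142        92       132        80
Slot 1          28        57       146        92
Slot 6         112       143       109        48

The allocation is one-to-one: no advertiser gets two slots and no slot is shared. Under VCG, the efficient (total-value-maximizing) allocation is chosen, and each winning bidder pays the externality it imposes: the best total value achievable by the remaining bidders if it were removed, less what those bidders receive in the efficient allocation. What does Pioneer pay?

Pioneer pays $5.

Efficient allocation: Flint→Slot 7 ($142), Brightly→Slot 6 ($143), Pioneer→Slot 1 ($146), Iris→Slot 2 ($87); total welfare W = $518.
Pioneer receives Slot 1 at value $146, so the others get W − 146 = $372.
Without Pioneer: best allocation of the remaining 3 bidders over all 4 slots is Flint→Slot 7 ($142), Brightly→Slot 6 ($143), Iris→Slot 1 ($92), total $377.
VCG payment = (others' best without Pioneer) − (others' welfare with Pioneer) = 377 − 372 = $5.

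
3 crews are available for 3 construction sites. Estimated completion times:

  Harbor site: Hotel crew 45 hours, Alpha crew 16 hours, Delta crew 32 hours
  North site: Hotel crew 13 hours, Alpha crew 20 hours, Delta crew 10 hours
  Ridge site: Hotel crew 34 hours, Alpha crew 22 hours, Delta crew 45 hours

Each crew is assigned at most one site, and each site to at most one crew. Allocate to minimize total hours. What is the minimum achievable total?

Optimal: Hotel crew→Ridge site (34 hours), Alpha crew→Harbor site (16 hours), Delta crew→North site (10 hours) — total 34+16+10 = 60 hours.
Row-greedy (each crew in turn takes its cheapest remaining site) gives 74 hours, worse by 14.
Checked against all permutations: 60 hours is optimal.

Minimum total: 60 hours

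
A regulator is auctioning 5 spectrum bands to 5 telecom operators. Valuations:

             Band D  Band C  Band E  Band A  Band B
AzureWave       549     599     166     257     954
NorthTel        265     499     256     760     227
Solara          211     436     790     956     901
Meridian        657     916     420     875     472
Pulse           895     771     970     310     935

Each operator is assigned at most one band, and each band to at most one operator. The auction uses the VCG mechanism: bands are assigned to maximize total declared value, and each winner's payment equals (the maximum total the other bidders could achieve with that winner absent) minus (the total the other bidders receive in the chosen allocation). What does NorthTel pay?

Efficient allocation: AzureWave→Band B ($954M), NorthTel→Band A ($760M), Solara→Band E ($790M), Meridian→Band C ($916M), Pulse→Band D ($895M); total welfare W = $4315M.
NorthTel receives Band A at value $760M, so the others get W − 760 = $3555M.
Without NorthTel: best allocation of the remaining 4 bidders over all 5 bands is AzureWave→Band B ($954M), Solara→Band A ($956M), Meridian→Band C ($916M), Pulse→Band E ($970M), total $3796M.
VCG payment = (others' best without NorthTel) − (others' welfare with NorthTel) = 3796 − 3555 = $241M.

NorthTel pays $241M.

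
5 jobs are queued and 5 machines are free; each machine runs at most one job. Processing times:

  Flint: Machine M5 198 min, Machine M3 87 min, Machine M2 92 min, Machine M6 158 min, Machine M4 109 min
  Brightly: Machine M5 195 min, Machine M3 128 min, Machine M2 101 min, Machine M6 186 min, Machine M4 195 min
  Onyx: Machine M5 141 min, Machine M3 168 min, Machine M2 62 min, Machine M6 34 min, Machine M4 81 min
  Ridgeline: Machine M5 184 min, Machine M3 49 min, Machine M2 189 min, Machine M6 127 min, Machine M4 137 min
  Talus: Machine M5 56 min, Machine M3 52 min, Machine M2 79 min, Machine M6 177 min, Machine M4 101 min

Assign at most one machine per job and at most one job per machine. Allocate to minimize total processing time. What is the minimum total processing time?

Optimal: Flint→Machine M4 (109 min), Brightly→Machine M2 (101 min), Onyx→Machine M6 (34 min), Ridgeline→Machine M3 (49 min), Talus→Machine M5 (56 min) — total 109+101+34+49+56 = 349 min.
Column-greedy (each machine in turn goes to its cheapest remaining job) gives 520 min, worse by 171.
Every other assignment is strictly worse.

Minimum total: 349 min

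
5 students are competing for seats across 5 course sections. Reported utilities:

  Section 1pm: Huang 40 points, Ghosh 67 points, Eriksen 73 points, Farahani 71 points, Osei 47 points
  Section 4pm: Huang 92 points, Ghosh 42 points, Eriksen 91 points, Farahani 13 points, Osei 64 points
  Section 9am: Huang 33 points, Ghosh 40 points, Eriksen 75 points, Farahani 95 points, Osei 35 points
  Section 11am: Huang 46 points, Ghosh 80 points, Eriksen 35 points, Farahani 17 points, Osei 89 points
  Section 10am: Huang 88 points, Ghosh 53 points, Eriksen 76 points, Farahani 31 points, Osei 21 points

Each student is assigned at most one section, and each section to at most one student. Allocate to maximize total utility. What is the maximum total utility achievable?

This is a one-to-one assignment (maximum-weight bipartite matching).
Optimal: Huang→Section 10am (88 points), Ghosh→Section 1pm (67 points), Eriksen→Section 4pm (91 points), Farahani→Section 9am (95 points), Osei→Section 11am (89 points) — total 88+67+91+95+89 = 430 points.
Max-entry greedy (repeatedly take the single best remaining cell) gives 419 points, worse by 11.
Next-best assignment: Huang→Section 4pm, Ghosh→Section 1pm, Eriksen→Section 10am, Farahani→Section 9am, Osei→Section 11am = 419 points.

Maximum total: 430 points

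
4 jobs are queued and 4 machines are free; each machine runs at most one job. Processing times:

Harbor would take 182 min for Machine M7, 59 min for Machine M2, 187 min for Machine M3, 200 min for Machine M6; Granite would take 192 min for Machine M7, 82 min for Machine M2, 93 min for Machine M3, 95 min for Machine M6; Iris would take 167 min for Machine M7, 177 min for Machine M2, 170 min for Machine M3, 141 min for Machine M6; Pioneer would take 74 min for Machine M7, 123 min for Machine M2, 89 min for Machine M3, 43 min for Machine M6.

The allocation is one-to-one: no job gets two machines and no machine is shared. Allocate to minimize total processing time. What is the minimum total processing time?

Optimal: Harbor→Machine M2 (59 min), Granite→Machine M3 (93 min), Iris→Machine M7 (167 min), Pioneer→Machine M6 (43 min) — total 59+93+167+43 = 362 min.
Column-greedy (each machine in turn goes to its cheapest remaining job) gives 367 min, worse by 5.
Swapping Iris↔Harbor (Iris→Machine M2 177 min, Harbor→Machine M7 182 min) adds 133.

Minimum total: 362 min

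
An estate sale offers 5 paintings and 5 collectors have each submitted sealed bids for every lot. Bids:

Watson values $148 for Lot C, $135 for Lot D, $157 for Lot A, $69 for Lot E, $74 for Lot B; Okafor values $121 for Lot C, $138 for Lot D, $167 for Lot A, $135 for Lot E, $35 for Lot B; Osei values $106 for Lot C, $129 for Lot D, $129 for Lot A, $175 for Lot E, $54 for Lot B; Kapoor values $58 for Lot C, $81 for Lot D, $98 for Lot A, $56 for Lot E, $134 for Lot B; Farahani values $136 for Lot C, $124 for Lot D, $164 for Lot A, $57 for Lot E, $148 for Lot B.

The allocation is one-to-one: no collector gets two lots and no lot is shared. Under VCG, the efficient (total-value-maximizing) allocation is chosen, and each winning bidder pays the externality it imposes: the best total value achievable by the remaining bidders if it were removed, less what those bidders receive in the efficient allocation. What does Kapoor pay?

Efficient allocation: Watson→Lot C ($148), Okafor→Lot D ($138), Osei→Lot E ($175), Kapoor→Lot B ($134), Farahani→Lot A ($164); total welfare W = $759.
Kapoor receives Lot B at value $134, so the others get W − 134 = $625.
Without Kapoor: best allocation of the remaining 4 bidders over all 5 lots is Watson→Lot C ($148), Okafor→Lot A ($167), Osei→Lot E ($175), Farahani→Lot B ($148), total $638.
VCG payment = (others' best without Kapoor) − (others' welfare with Kapoor) = 638 − 625 = $13.

Kapoor pays $13.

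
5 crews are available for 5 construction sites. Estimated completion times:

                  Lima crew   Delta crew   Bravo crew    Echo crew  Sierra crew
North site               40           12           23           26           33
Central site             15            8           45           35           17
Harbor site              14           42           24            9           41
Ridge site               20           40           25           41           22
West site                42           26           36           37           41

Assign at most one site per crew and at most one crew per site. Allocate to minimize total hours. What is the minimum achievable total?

Optimal: Lima crew→Central site (15 hours), Delta crew→North site (12 hours), Bravo crew→West site (36 hours), Echo crew→Harbor site (9 hours), Sierra crew→Ridge site (22 hours) — total 15+12+36+9+22 = 94 hours.
Min-entry greedy (repeatedly take the single cheapest remaining cell) gives 101 hours, worse by 7.

Min total: 94 hours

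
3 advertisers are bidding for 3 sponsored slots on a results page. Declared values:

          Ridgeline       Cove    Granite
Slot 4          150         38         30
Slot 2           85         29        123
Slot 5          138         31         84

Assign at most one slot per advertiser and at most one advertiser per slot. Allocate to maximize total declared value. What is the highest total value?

Maximum total: $304

Optimal: Ridgeline→Slot 4 ($150), Cove→Slot 5 ($31), Granite→Slot 2 ($123) — total 150+31+123 = $304.
Swapping Ridgeline↔Granite (Ridgeline→Slot 2 $85, Granite→Slot 4 $30) loses 158.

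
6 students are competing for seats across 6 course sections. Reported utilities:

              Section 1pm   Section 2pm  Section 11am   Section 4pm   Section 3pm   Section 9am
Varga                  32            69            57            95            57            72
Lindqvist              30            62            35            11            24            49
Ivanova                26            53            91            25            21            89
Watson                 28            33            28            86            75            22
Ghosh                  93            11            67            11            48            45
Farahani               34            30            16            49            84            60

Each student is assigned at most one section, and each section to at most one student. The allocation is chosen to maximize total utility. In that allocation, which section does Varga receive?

Optimal: Varga→Section 9am (72 points), Lindqvist→Section 2pm (62 points), Ivanova→Section 11am (91 points), Watson→Section 4pm (86 points), Ghosh→Section 1pm (93 points), Farahani→Section 3pm (84 points) — total 72+62+91+86+93+84 = 488 points.
Max-entry greedy (repeatedly take the single best remaining cell) gives 447 points, worse by 41.
Next-best assignment: Varga→Section 4pm, Lindqvist→Section 2pm, Ivanova→Section 11am, Watson→Section 3pm, Ghosh→Section 1pm, Farahani→Section 9am = 476 points.
Swapping Ivanova↔Ghosh (Ivanova→Section 1pm 26 points, Ghosh→Section 11am 67 points) loses 91.
Varga's own top section is Section 4pm (95 points), but forcing Varga→Section 4pm and reassigning the rest optimally gives only 476 points — worse by 12.

Varga receives Section 9am.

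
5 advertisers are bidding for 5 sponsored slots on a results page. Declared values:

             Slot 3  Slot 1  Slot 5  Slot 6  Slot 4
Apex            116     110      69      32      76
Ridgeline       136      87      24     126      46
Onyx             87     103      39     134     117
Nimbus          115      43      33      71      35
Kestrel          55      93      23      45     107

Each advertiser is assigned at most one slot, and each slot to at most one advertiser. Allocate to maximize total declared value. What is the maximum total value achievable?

Maximum total: $520

Optimal: Apex→Slot 1 ($110), Ridgeline→Slot 3 ($136), Onyx→Slot 6 ($134), Nimbus→Slot 5 ($33), Kestrel→Slot 4 ($107) — total 110+136+134+33+107 = $520.
Row-greedy (each advertiser in turn takes its best remaining slot) gives $425, worse by 95.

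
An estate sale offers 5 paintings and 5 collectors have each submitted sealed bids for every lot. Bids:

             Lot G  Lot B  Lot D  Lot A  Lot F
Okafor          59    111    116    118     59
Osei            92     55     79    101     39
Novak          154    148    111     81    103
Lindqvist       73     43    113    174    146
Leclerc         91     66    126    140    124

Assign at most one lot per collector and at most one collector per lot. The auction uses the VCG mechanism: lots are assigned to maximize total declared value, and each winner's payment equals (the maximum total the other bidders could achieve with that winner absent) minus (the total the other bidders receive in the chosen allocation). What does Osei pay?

Efficient allocation: Okafor→Lot D ($116), Osei→Lot G ($92), Novak→Lot B ($148), Lindqvist→Lot A ($174), Leclerc→Lot F ($124); total welfare W = $654.
Osei receives Lot G at value $92, so the others get W − 92 = $562.
Without Osei: best allocation of the remaining 4 bidders over all 5 lots is Okafor→Lot D ($116), Novak→Lot G ($154), Lindqvist→Lot A ($174), Leclerc→Lot F ($124), total $568.
VCG payment = (others' best without Osei) − (others' welfare with Osei) = 568 − 562 = $6.

Osei pays $6.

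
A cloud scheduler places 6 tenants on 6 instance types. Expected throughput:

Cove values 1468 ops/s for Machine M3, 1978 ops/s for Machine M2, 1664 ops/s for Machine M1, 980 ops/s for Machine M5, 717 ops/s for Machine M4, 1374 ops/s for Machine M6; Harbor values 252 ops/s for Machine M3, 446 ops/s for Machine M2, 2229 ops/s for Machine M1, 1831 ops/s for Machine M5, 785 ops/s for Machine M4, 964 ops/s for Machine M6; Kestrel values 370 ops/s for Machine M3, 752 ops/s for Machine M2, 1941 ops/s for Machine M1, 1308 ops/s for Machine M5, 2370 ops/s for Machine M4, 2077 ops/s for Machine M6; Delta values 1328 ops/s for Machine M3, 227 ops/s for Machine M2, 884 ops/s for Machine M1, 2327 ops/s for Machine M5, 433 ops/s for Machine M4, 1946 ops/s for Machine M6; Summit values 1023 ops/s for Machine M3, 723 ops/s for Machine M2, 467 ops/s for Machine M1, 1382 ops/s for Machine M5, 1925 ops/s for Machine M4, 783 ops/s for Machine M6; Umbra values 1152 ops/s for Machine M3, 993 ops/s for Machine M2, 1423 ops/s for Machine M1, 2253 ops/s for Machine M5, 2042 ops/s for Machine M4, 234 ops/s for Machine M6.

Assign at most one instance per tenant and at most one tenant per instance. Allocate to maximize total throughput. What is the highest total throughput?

Max total: 11799 ops/s

Optimal: Cove→Machine M2 (1978 ops/s), Harbor→Machine M1 (2229 ops/s), Kestrel→Machine M4 (2370 ops/s), Delta→Machine M6 (1946 ops/s), Summit→Machine M3 (1023 ops/s), Umbra→Machine M5 (2253 ops/s) — total 1978+2229+2370+1946+1023+2253 = 11799 ops/s.
Column-greedy (each instance in turn goes to its best remaining tenant) gives 10170 ops/s, worse by 1629.
Swapping Kestrel↔Umbra (Kestrel→Machine M5 1308 ops/s, Umbra→Machine M4 2042 ops/s) loses 1273.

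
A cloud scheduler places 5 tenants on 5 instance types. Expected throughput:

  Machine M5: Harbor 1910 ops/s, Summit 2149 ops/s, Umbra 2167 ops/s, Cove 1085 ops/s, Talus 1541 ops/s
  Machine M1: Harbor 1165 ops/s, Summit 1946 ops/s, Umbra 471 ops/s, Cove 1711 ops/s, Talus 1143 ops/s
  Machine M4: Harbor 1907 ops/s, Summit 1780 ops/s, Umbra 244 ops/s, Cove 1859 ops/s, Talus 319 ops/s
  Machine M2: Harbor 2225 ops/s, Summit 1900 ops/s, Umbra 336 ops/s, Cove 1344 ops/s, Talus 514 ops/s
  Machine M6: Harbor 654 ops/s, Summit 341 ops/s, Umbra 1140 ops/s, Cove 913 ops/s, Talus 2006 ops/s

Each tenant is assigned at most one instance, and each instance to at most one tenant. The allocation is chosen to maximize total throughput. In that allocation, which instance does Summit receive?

Optimal: Harbor→Machine M2 (2225 ops/s), Summit→Machine M1 (1946 ops/s), Umbra→Machine M5 (2167 ops/s), Cove→Machine M4 (1859 ops/s), Talus→Machine M6 (2006 ops/s) — total 2225+1946+2167+1859+2006 = 10203 ops/s.
Row-greedy (each tenant in turn takes its best remaining instance) gives 8516 ops/s, worse by 1687.
Swapping Umbra↔Talus (Umbra→Machine M6 1140 ops/s, Talus→Machine M5 1541 ops/s) loses 1492.
Summit's own top instance is Machine M5 (2149 ops/s), but forcing Summit→Machine M5 and reassigning the rest optimally gives only 8710 ops/s — worse by 1493.

Summit receives Machine M1.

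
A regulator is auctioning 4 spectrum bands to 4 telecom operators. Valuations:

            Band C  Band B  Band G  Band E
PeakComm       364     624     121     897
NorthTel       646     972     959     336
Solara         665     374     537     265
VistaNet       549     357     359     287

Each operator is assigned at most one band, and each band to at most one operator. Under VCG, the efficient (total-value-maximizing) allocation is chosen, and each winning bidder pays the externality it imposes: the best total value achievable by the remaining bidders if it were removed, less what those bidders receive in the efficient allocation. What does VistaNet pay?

Efficient allocation: PeakComm→Band E ($897M), NorthTel→Band B ($972M), Solara→Band G ($537M), VistaNet→Band C ($549M); total welfare W = $2955M.
VistaNet receives Band C at value $549M, so the others get W − 549 = $2406M.
Without VistaNet: best allocation of the remaining 3 bidders over all 4 bands is PeakComm→Band E ($897M), NorthTel→Band B ($972M), Solara→Band C ($665M), total $2534M.
VCG payment = (others' best without VistaNet) − (others' welfare with VistaNet) = 2534 − 2406 = $128M.

VistaNet pays $128M.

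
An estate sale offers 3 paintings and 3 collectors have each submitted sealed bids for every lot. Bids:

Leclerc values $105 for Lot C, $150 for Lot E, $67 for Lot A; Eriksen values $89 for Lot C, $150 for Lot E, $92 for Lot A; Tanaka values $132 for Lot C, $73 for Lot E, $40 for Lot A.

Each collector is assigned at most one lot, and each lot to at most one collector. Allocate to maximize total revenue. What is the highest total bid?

This is the linear assignment problem.
Optimal: Leclerc→Lot E ($150), Eriksen→Lot A ($92), Tanaka→Lot C ($132) — total 150+92+132 = $374.

Maximum total: $374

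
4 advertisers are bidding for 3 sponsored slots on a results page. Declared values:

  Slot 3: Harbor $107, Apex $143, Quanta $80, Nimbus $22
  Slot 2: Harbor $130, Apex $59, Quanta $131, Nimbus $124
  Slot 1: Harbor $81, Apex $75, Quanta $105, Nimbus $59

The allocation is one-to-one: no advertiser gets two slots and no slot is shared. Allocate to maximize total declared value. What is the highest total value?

Optimal: Apex→Slot 3 ($143), Harbor→Slot 2 ($130), Quanta→Slot 1 ($105) — total 143+130+105 = $378.
Column-greedy (each slot in turn goes to its best remaining advertiser) gives $355, worse by 23.
No other one-to-one assignment exceeds $378.

Max total: $378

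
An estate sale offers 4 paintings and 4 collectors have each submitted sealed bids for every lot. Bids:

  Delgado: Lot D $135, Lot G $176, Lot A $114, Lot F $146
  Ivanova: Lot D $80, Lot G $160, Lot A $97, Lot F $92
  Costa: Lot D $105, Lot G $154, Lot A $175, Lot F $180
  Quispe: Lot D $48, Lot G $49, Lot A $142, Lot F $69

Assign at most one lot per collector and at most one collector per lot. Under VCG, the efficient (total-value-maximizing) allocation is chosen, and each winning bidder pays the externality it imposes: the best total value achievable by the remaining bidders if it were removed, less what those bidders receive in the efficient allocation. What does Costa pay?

Efficient allocation: Delgado→Lot D ($135), Ivanova→Lot G ($160), Costa→Lot F ($180), Quispe→Lot A ($142); total welfare W = $617.
Costa receives Lot F at value $180, so the others get W − 180 = $437.
Without Costa: best allocation of the remaining 3 bidders over all 4 lots is Delgado→Lot F ($146), Ivanova→Lot G ($160), Quispe→Lot A ($142), total $448.
VCG payment = (others' best without Costa) − (others' welfare with Costa) = 448 − 437 = $11.

Costa pays $11.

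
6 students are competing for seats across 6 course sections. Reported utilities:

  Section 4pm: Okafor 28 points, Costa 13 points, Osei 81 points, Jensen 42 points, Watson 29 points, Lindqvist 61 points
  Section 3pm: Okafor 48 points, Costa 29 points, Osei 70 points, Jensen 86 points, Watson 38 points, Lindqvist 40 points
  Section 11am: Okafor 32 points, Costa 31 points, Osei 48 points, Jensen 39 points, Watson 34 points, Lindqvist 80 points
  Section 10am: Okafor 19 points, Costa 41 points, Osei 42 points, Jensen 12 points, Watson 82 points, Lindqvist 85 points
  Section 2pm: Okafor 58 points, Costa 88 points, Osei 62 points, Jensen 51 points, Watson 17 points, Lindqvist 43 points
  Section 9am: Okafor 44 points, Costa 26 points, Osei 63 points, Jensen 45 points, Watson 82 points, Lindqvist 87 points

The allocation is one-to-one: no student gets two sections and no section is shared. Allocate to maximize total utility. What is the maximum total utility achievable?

Maximum total: 461 points

Optimal: Okafor→Section 9am (44 points), Costa→Section 2pm (88 points), Osei→Section 4pm (81 points), Jensen→Section 3pm (86 points), Watson→Section 10am (82 points), Lindqvist→Section 11am (80 points) — total 44+88+81+86+82+80 = 461 points.
Max-entry greedy (repeatedly take the single best remaining cell) gives 456 points, worse by 5.
Next-best assignment: Okafor→Section 11am, Costa→Section 2pm, Osei→Section 4pm, Jensen→Section 3pm, Watson→Section 10am, Lindqvist→Section 9am = 456 points.
Every other assignment is strictly worse.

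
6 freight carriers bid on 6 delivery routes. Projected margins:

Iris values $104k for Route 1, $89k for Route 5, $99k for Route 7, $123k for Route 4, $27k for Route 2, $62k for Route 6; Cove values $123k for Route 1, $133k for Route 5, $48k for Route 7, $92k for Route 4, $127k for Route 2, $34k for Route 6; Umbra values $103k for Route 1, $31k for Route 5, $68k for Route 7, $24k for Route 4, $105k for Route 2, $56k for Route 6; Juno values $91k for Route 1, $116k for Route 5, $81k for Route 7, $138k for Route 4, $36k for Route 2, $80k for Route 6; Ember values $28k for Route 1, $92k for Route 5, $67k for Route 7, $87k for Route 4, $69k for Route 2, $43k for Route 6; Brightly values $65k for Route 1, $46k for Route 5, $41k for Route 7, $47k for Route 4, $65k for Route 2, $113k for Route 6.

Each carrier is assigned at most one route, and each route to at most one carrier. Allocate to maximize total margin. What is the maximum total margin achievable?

Maximum total: $672k

Optimal: Iris→Route 7 ($99k), Cove→Route 2 ($127k), Umbra→Route 1 ($103k), Juno→Route 4 ($138k), Ember→Route 5 ($92k), Brightly→Route 6 ($113k) — total 99+127+103+138+92+113 = $672k.
Row-greedy (each carrier in turn takes its best remaining route) gives $632k, worse by 40.
Next-best assignment: Iris→Route 7, Cove→Route 1, Umbra→Route 2, Juno→Route 4, Ember→Route 5, Brightly→Route 6 = $670k.
Checked against all permutations: $672k is optimal.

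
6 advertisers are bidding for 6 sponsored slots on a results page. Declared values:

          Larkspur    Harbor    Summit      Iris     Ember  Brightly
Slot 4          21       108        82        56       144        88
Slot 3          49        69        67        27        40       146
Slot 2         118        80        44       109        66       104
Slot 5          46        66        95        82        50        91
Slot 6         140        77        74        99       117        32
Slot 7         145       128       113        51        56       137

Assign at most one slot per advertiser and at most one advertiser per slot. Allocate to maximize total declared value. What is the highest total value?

Maximum total: $762

Optimal: Larkspur→Slot 6 ($140), Harbor→Slot 7 ($128), Summit→Slot 5 ($95), Iris→Slot 2 ($109), Ember→Slot 4 ($144), Brightly→Slot 3 ($146) — total 140+128+95+109+144+146 = $762.
Column-greedy (each slot in turn goes to its best remaining advertiser) gives $730, worse by 32.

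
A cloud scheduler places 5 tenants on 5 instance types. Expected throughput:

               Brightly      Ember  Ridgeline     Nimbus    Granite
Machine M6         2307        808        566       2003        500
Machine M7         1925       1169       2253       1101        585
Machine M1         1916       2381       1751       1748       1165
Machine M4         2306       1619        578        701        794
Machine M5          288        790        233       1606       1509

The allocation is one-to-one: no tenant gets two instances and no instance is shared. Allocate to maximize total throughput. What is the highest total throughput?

Maximum total: 10452 ops/s

Optimal: Brightly→Machine M4 (2306 ops/s), Ember→Machine M1 (2381 ops/s), Ridgeline→Machine M7 (2253 ops/s), Nimbus→Machine M6 (2003 ops/s), Granite→Machine M5 (1509 ops/s) — total 2306+2381+2253+2003+1509 = 10452 ops/s.
Row-greedy (each tenant in turn takes its best remaining instance) gives 9341 ops/s, worse by 1111.
Every other assignment is strictly worse.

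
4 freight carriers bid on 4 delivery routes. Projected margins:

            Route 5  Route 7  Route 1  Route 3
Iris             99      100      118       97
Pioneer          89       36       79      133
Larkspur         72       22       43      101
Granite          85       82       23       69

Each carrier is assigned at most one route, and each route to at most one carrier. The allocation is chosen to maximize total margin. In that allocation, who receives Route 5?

Optimal: Iris→Route 1 ($118k), Pioneer→Route 3 ($133k), Larkspur→Route 5 ($72k), Granite→Route 7 ($82k) — total 118+133+72+82 = $405k.
Column-greedy (each route in turn goes to its best remaining carrier) gives $361k, worse by 44.
Next-best assignment: Iris→Route 1, Pioneer→Route 5, Larkspur→Route 3, Granite→Route 7 = $390k.
Swapping Pioneer↔Granite (Pioneer→Route 7 $36k, Granite→Route 3 $69k) loses 110.
No other one-to-one assignment exceeds $405k.
Larkspur's own top route is Route 3 ($101k), but forcing Larkspur→Route 3 and reassigning the rest optimally gives only $390k — worse by 15.

Larkspur receives Route 5.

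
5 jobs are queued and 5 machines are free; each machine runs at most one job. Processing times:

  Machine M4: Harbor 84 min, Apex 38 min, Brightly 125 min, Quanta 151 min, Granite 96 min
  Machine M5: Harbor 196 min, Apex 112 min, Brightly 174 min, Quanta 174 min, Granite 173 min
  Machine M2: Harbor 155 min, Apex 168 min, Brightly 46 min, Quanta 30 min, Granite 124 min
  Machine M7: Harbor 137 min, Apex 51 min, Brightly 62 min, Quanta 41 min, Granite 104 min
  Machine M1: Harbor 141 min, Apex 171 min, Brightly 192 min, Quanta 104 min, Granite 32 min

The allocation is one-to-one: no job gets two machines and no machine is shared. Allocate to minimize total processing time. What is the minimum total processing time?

Min total: 315 min

This is the linear assignment problem.
Optimal: Harbor→Machine M4 (84 min), Apex→Machine M5 (112 min), Brightly→Machine M2 (46 min), Quanta→Machine M7 (41 min), Granite→Machine M1 (32 min) — total 84+112+46+41+32 = 315 min.
Next-best assignment: Harbor→Machine M4, Apex→Machine M5, Brightly→Machine M7, Quanta→Machine M2, Granite→Machine M1 = 320 min.
Swapping Granite↔Apex (Granite→Machine M5 173 min, Apex→Machine M1 171 min) adds 200.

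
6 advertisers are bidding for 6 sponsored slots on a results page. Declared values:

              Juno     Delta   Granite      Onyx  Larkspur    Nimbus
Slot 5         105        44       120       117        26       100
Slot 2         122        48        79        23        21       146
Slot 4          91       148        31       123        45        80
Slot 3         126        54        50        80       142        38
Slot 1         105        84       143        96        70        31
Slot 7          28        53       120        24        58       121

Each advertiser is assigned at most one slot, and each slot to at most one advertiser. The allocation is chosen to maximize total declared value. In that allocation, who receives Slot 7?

Nimbus receives Slot 7.

This is the linear assignment problem.
Optimal: Juno→Slot 2 ($122), Delta→Slot 4 ($148), Granite→Slot 1 ($143), Onyx→Slot 5 ($117), Larkspur→Slot 3 ($142), Nimbus→Slot 7 ($121) — total 122+148+143+117+142+121 = $793.
Row-greedy (each advertiser in turn takes its best remaining slot) gives $738, worse by 55.
Nimbus's own top slot is Slot 2 ($146), but forcing Nimbus→Slot 2 and reassigning the rest optimally gives only $778 — worse by 15.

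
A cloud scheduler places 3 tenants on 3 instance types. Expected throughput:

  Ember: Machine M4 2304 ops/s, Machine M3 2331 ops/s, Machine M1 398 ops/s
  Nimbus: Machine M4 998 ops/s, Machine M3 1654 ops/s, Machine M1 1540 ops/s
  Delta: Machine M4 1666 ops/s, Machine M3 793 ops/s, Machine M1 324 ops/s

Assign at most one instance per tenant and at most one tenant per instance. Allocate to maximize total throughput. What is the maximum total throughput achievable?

Optimal: Ember→Machine M3 (2331 ops/s), Nimbus→Machine M1 (1540 ops/s), Delta→Machine M4 (1666 ops/s) — total 2331+1540+1666 = 5537 ops/s.
Column-greedy (each instance in turn goes to its best remaining tenant) gives 4282 ops/s, worse by 1255.
Next-best assignment: Ember→Machine M4, Nimbus→Machine M1, Delta→Machine M3 = 4637 ops/s.
Checked against all permutations: 5537 ops/s is optimal.

Max total: 5537 ops/s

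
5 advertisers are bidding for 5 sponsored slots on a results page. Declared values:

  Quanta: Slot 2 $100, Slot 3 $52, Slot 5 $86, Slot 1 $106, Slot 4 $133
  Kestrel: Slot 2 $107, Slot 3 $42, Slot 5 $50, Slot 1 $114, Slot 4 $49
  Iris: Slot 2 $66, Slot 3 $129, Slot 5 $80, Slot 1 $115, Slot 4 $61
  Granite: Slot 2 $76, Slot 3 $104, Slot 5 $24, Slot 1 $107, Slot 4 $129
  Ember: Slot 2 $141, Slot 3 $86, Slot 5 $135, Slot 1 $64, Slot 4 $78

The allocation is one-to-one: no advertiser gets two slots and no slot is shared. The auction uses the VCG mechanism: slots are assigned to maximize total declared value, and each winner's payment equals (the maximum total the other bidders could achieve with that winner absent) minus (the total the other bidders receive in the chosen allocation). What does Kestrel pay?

Efficient allocation: Quanta→Slot 4 ($133), Kestrel→Slot 2 ($107), Iris→Slot 3 ($129), Granite→Slot 1 ($107), Ember→Slot 5 ($135); total welfare W = $611.
Kestrel receives Slot 2 at value $107, so the others get W − 107 = $504.
Without Kestrel: best allocation of the remaining 4 bidders over all 5 slots is Quanta→Slot 4 ($133), Iris→Slot 3 ($129), Granite→Slot 1 ($107), Ember→Slot 2 ($141), total $510.
VCG payment = (others' best without Kestrel) − (others' welfare with Kestrel) = 510 − 504 = $6.

Kestrel pays $6.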